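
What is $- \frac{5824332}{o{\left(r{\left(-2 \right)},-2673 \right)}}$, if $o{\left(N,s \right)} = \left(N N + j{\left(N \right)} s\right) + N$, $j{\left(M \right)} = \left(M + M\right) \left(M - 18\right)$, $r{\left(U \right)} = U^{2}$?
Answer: $- \frac{1456083}{74849} \approx -19.454$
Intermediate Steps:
$j{\left(M \right)} = 2 M \left(-18 + M\right)$
$o{\left(N,s \right)} = N + N^{2} + 2 N s \left(-18 + N\right)$ ($o{\left(N,s \right)} = \left(N N + 2 N \left(-18 + N\right) s\right) + N = \left(N^{2} + 2 N s \left(-18 + N\right)\right) + N = N + N^{2} + 2 N s \left(-18 + N\right)$)
$- \frac{5824332}{o{\left(r{\left(-2 \right)},-2673 \right)}} = - \frac{5824332}{\left(-2\right)^{2} \left(1 + \left(-2\right)^{2} + 2 \left(-2673\right) \left(-18 + \left(-2\right)^{2}\right)\right)} = - \frac{5824332}{4 \left(1 + 4 + 2 \left(-2673\right) \left(-18 + 4\right)\right)} = - \frac{5824332}{4 \left(1 + 4 + 2 \left(-2673\right) \left(-14\right)\right)} = - \frac{5824332}{4 \left(1 + 4 + 74844\right)} = - \frac{5824332}{4 \cdot 74849} = - \frac{5824332}{299396} = \left(-5824332\right) \frac{1}{299396} = - \frac{1456083}{74849}$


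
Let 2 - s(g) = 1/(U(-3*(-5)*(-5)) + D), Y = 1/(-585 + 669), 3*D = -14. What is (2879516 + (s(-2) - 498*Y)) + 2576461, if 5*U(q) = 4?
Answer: 1107562586/203 ≈ 5.4560e+6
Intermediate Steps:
U(q) = ⅘ (U(q) = (⅕)*4 = ⅘)
D = -14/3 (D = (⅓)*(-14) = -14/3 ≈ -4.6667)
Y = 1/84 ≈ 0.011905
s(g) = 131/58 (s(g) = 2 - 1/(⅘ - 14/3) = 2 - 1/(-58/15) = 2 - 1*(-15/58) = 2 + 15/58 = 131/58)
(2879516 + (s(-2) - 498*Y)) + 2576461 = (2879516 + (131/58 - 498*1/84)) + 2576461 = (2879516 + (131/58 - 83/14)) + 2576461 = (2879516 - 745/203) + 2576461 = 584541003/203 + 2576461 = 1107562586/203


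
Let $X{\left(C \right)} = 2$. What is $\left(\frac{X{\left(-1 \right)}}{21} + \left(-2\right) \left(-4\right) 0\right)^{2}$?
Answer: $\frac{4}{441} \approx 0.0090703$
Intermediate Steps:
$\left(\frac{X{\left(-1 \right)}}{21} + \left(-2\right) \left(-4\right) 0\right)^{2} = \left(\frac{2}{21} + \left(-2\right) \left(-4\right) 0\right)^{2} = \left(2 \cdot \frac{1}{21} + 8 \cdot 0\right)^{2} = \left(\frac{2}{21} + 0\right)^{2} = \left(\frac{2}{21}\right)^{2} = \frac{4}{441}$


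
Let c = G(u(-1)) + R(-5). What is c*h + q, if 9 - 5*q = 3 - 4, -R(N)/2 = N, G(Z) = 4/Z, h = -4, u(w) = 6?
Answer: -122/3 ≈ -40.667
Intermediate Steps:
R(N) = -2*N
q = 2 (q = 9/5 - (3 - 4)/5 = 9/5 - 1/5*(-1) = 9/5 + 1/5 = 2)
c = 32/3 (c = 4/6 - 2*(-5) = 4*(1/6) + 10 = 2/3 + 10 = 32/3 ≈ 10.667)
c*h + q = (32/3)*(-4) + 2 = -128/3 + 2 = -122/3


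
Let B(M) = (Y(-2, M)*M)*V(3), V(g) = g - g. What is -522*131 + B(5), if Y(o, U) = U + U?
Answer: -68382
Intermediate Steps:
Y(o, U) = 2*U
V(g) = 0
B(M) = 0 (B(M) = ((2*M)*M)*0 = (2*M**2)*0 = 0)
-522*131 + B(5) = -522*131 + 0 = -68382 + 0 = -68382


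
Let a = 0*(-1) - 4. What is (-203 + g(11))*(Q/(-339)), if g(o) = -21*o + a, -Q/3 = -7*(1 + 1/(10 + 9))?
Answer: 61320/2147 ≈ 28.561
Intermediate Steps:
a = -4 (a = 0 - 4 = -4)
Q = 420/19 (Q = -(-21)*(1 + 1/(10 + 9)) = -(-21)*(1 + 1/19) = -(-21)*20/19 = -3*(-140/19) = 420/19 ≈ 22.105)
g(o) = -4 - 21*o (g(o) = -21*o - 4 = -4 - 21*o)
(-203 + g(11))*(Q/(-339)) = (-203 + (-4 - 21*11))*((420/19)/(-339)) = (-203 + (-4 - 231))*((420/19)*(-1/339)) = (-203 - 235)*(-140/2147) = -438*(-140/2147) = 61320/2147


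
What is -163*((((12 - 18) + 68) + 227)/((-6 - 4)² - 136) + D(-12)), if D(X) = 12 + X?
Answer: 47107/36 ≈ 1308.5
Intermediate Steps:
-163*((((12 - 18) + 68) + 227)/((-6 - 4)² - 136) + D(-12)) = -163*((((12 - 18) + 68) + 227)/((-6 - 4)² - 136) + (12 - 12)) = -163*(((-6 + 68) + 227)/((-10)² - 136) + 0) = -163*((62 + 227)/(100 - 136) + 0) = -163*(289/(-36) + 0) = -163*(289*(-1/36) + 0) = -163*(-289/36 + 0) = -163*(-289/36) = 47107/36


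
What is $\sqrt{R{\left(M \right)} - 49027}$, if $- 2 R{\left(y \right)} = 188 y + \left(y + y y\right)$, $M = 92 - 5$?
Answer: $i \sqrt{61033} \approx 247.05 i$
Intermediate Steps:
$M = 87$ ($M = 92 - 5 = 87$)
$R{\left(y \right)} = - \frac{189 y}{2} - \frac{y^{2}}{2}$ ($R{\left(y \right)} = - \frac{188 y + \left(y + y y\right)}{2} = - \frac{188 y + \left(y + y^{2}\right)}{2} = - \frac{y^{2} + 189 y}{2} = - \frac{189 y}{2} - \frac{y^{2}}{2}$)
$\sqrt{R{\left(M \right)} - 49027} = \sqrt{\left(- \frac{1}{2}\right) 87 \left(189 + 87\right) - 49027} = \sqrt{\left(- \frac{1}{2}\right) 87 \cdot 276 - 49027} = \sqrt{-12006 - 49027} = \sqrt{-61033} = i \sqrt{61033}$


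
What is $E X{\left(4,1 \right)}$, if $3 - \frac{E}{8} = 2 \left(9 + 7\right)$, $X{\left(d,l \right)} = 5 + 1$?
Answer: $-1392$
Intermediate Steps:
$X{\left(d,l \right)} = 6$
$E = -232$ ($E = 24 - 8 \cdot 2 \left(9 + 7\right) = 24 - 8 \cdot 2 \cdot 16 = 24 - 256 = -232$)
$E X{\left(4,1 \right)} = \left(-232\right) 6 = -1392$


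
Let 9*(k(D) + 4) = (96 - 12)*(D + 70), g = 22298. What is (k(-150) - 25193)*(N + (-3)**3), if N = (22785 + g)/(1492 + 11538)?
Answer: 23872869137/39090 ≈ 6.1072e+5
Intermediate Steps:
N = 45083/13030 (N = (22785 + 22298)/(1492 + 11538) = 45083/13030 ≈ 3.4599)
k(D) = 1948/3 + 28*D/3 (k(D) = -4 + ((96 - 12)*(D + 70))/9 = -4 + (84*(70 + D))/9 = -4 + (5880 + 84*D)/9 = -4 + (1960/3 + 28*D/3) = 1948/3 + 28*D/3)
(k(-150) - 25193)*(N + (-3)**3) = ((1948/3 + (28/3)*(-150)) - 25193)*(45083/13030 + (-3)**3) = ((1948/3 - 1400) - 25193)*(45083/13030 - 27) = (-2252/3 - 25193)*(-306727/13030) = -77831/3*(-306727/13030) = 23872869137/39090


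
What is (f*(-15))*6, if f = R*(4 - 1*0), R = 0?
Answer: 0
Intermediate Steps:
f = 0 (f = 0*(4 - 1*0) = 0*(4 + 0) = 0*4 = 0)
(f*(-15))*6 = (0*(-15))*6 = 0*6 = 0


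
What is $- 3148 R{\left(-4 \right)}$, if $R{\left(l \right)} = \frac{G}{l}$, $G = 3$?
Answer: $2361$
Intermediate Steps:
$R{\left(l \right)} = \frac{3}{l}$
$- 3148 R{\left(-4 \right)} = - 3148 \frac{3}{-4} = - 3148 \cdot 3 \left(- \frac{1}{4}\right) = \left(-3148\right) \left(- \frac{3}{4}\right) = 2361$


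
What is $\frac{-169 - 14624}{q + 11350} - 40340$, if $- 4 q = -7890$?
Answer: $- \frac{1074888886}{26645} \approx -40341.0$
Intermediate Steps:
$q = \frac{3945}{2}$ ($q = \left(- \frac{1}{4}\right) \left(-7890\right) = \frac{3945}{2} \approx 1972.5$)
$\frac{-169 - 14624}{q + 11350} - 40340 = \frac{-169 - 14624}{\frac{3945}{2} + 11350} - 40340 = - \frac{14793}{\frac{26645}{2}} - 40340 = \left(-14793\right) \frac{2}{26645} - 40340 = - \frac{29586}{26645} - 40340 = - \frac{1074888886}{26645}$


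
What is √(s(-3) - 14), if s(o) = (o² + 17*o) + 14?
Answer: I*√42 ≈ 6.4807*I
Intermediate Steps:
s(o) = 14 + o² + 17*o
√(s(-3) - 14) = √((14 + (-3)² + 17*(-3)) - 14) = √((14 + 9 - 51) - 14) = √(-28 - 14) = √(-42) = I*√42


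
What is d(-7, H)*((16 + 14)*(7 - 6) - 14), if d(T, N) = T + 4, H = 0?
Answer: -48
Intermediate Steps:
d(T, N) = 4 + T
d(-7, H)*((16 + 14)*(7 - 6) - 14) = (4 - 7)*((16 + 14)*(7 - 6) - 14) = -3*(30*1 - 14) = -3*(30 - 14) = -3*16 = -48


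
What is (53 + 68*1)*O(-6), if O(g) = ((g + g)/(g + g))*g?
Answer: -726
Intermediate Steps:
O(g) = g (O(g) = ((2*g)/((2*g)))*g = ((2*g)*(1/(2*g)))*g = 1*g = g)
(53 + 68*1)*O(-6) = (53 + 68*1)*(-6) = (53 + 68)*(-6) = 121*(-6) = -726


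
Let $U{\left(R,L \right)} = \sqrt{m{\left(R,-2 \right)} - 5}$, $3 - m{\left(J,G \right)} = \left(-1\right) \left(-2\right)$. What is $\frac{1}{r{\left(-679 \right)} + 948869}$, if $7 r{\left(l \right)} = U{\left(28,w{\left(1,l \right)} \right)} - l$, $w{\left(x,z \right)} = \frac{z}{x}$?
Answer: $\frac{23249667}{22063143494324} - \frac{7 i}{22063143494324} \approx 1.0538 \cdot 10^{-6} - 3.1727 \cdot 10^{-13} i$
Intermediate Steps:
$m{\left(J,G \right)} = 1$ ($m{\left(J,G \right)} = 3 - \left(-1\right) \left(-2\right) = 3 - 2 = 1$)
$U{\left(R,L \right)} = 2 i$ ($U{\left(R,L \right)} = \sqrt{1 - 5} = \sqrt{-4} = 2 i$)
$r{\left(l \right)} = - \frac{l}{7} + \frac{2 i}{7}$ ($r{\left(l \right)} = \frac{2 i - l}{7} = \frac{- l + 2 i}{7} = - \frac{l}{7} + \frac{2 i}{7}$)
$\frac{1}{r{\left(-679 \right)} + 948869} = \frac{1}{\left(\left(- \frac{1}{7}\right) \left(-679\right) + \frac{2 i}{7}\right) + 948869} = \frac{1}{\left(97 + \frac{2 i}{7}\right) + 948869} = \frac{1}{948966 + \frac{2 i}{7}} = \frac{49 \left(948966 - \frac{2 i}{7}\right)}{44126286988648}$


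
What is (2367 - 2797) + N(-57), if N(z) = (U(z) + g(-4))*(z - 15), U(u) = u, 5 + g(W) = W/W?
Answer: 3962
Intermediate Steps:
g(W) = -4 (g(W) = -5 + W/W = -5 + 1 = -4)
N(z) = (-15 + z)*(-4 + z) (N(z) = (z - 4)*(z - 15) = (-4 + z)*(-15 + z) = (-15 + z)*(-4 + z))
(2367 - 2797) + N(-57) = (2367 - 2797) + (60 + (-57)**2 - 19*(-57)) = -430 + (60 + 3249 + 1083) = -430 + 4392 = 3962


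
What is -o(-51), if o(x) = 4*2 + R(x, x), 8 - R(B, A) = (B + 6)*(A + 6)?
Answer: 2009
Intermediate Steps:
R(B, A) = 8 - (6 + A)*(6 + B) (R(B, A) = 8 - (B + 6)*(A + 6) = 8 - (6 + B)*(6 + A) = 8 - (6 + A)*(6 + B))
o(x) = -20 - x² - 12*x (o(x) = 4*2 + (-28 - 6*x - 6*x - x*x) = 8 + (-28 - 6*x - 6*x - x²) = 8 + (-28 - x² - 12*x) = -20 - x² - 12*x)
-o(-51) = -(-20 - 1*(-51)² - 12*(-51)) = -(-20 - 1*2601 + 612) = -(-20 - 2601 + 612) = -1*(-2009) = 2009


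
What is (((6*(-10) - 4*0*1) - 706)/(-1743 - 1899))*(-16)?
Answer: -6128/1821 ≈ -3.3652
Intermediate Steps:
(((6*(-10) - 4*0*1) - 706)/(-1743 - 1899))*(-16) = (((-60 + 0*1) - 706)/(-3642))*(-16) = (((-60 + 0) - 706)*(-1/3642))*(-16) = ((-60 - 706)*(-1/3642))*(-16) = -766*(-1/3642)*(-16) = (383/1821)*(-16) = -6128/1821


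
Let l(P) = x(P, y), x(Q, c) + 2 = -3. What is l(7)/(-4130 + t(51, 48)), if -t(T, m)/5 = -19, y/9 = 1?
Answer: 1/807 ≈ 0.0012392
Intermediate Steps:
y = 9 (y = 9*1 = 9)
x(Q, c) = -5 (x(Q, c) = -2 - 3 = -5)
t(T, m) = 95 (t(T, m) = -5*(-19) = 95)
l(P) = -5
l(7)/(-4130 + t(51, 48)) = -5/(-4130 + 95) = -5/(-4035) = -5*(-1/4035) = 1/807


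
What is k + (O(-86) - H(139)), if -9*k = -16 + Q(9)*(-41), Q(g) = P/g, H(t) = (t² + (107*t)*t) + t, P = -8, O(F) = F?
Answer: -169038517/81 ≈ -2.0869e+6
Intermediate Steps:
H(t) = t + 108*t² (H(t) = (t² + 107*t²) + t = 108*t² + t = t + 108*t²)
Q(g) = -8/g
k = -184/81 (k = -(-16 - 8/9*(-41))/9 = -(-16 + 328/9)/9 = -⅑*184/9 = -184/81 ≈ -2.2716)
k + (O(-86) - H(139)) = -184/81 + (-86 - 139*(1 + 108*139)) = -184/81 + (-86 - 139*(1 + 15012)) = -184/81 + (-86 - 139*15013) = -184/81 + (-86 - 1*2086807) = -184/81 + (-86 - 2086807) = -184/81 - 2086893 = -169038517/81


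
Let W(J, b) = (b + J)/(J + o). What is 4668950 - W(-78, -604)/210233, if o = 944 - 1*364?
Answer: 246373408703191/52768483 ≈ 4.6690e+6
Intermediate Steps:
o = 580 (o = 944 - 364 = 580)
W(J, b) = (J + b)/(580 + J) (W(J, b) = (b + J)/(J + 580) = (J + b)/(580 + J))
4668950 - W(-78, -604)/210233 = 4668950 - (-78 - 604)/(580 - 78)/210233 = 4668950 - -682/502/210233 = 4668950 - (1/502)*(-682)/210233 = 4668950 - (-341)/(251*210233) = 4668950 - 1*(-341/52768483) = 4668950 + 341/52768483 = 246373408703191/52768483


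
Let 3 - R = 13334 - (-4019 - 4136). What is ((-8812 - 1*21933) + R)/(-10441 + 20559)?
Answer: -52231/10118 ≈ -5.1622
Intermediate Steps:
R = -21486 (R = 3 - (13334 - (-4019 - 4136)) = 3 - (13334 - 1*(-8155)) = 3 - (13334 + 8155) = 3 - 1*21489 = 3 - 21489 = -21486)
((-8812 - 1*21933) + R)/(-10441 + 20559) = ((-8812 - 1*21933) - 21486)/(-10441 + 20559) = ((-8812 - 21933) - 21486)/10118 = (-30745 - 21486)*(1/10118) = -52231*1/10118 = -52231/10118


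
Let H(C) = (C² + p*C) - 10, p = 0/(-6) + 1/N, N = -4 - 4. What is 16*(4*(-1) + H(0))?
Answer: -224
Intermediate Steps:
N = -8
p = -⅛ (p = 0/(-6) + 1/(-8) = 0*(-⅙) + 1*(-⅛) = 0 - ⅛ = -⅛ ≈ -0.12500)
H(C) = -10 + C² - C/8 (H(C) = (C² - C/8) - 10 = -10 + C² - C/8)
16*(4*(-1) + H(0)) = 16*(4*(-1) + (-10 + 0² - ⅛*0)) = 16*(-4 + (-10 + 0 + 0)) = 16*(-4 - 10) = 16*(-14) = -224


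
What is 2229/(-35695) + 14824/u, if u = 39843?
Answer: 440332633/1422195885 ≈ 0.30961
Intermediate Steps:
2229/(-35695) + 14824/u = 2229/(-35695) + 14824/39843 = 2229*(-1/35695) + 14824*(1/39843) = -2229/35695 + 14824/39843 = 440332633/1422195885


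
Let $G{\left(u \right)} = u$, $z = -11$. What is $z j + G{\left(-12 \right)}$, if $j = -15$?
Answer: $153$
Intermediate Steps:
$z j + G{\left(-12 \right)} = \left(-11\right) \left(-15\right) - 12 = 165 - 12 = 153$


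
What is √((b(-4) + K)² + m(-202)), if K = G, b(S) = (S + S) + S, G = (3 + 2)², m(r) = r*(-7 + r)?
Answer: √42387 ≈ 205.88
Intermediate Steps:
G = 25 (G = 5² = 25)
b(S) = 3*S (b(S) = 2*S + S = 3*S)
K = 25
√((b(-4) + K)² + m(-202)) = √((3*(-4) + 25)² - 202*(-7 - 202)) = √((-12 + 25)² - 202*(-209)) = √(13² + 42218) = √(169 + 42218) = √42387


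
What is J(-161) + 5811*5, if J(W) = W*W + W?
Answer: 54815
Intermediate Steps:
J(W) = W + W**2 (J(W) = W**2 + W = W + W**2)
J(-161) + 5811*5 = -161*(1 - 161) + 5811*5 = -161*(-160) + 29055 = 25760 + 29055 = 54815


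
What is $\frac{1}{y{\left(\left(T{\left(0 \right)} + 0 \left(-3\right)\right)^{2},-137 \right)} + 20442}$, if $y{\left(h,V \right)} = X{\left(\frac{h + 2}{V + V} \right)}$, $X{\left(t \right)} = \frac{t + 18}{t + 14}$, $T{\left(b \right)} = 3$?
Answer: $\frac{3825}{78195571} \approx 4.8916 \cdot 10^{-5}$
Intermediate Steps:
$X{\left(t \right)} = \frac{18 + t}{14 + t}$
$y{\left(h,V \right)} = \frac{18 + \frac{2 + h}{2 V}}{14 + \frac{2 + h}{2 V}}$ ($y{\left(h,V \right)} = \frac{18 + \frac{h + 2}{V + V}}{14 + \frac{h + 2}{V + V}} = \frac{18 + \frac{2 + h}{2 V}}{14 + \frac{2 + h}{2 V}}$)
$\frac{1}{y{\left(\left(T{\left(0 \right)} + 0 \left(-3\right)\right)^{2},-137 \right)} + 20442} = \frac{1}{\frac{2 + \left(3 + 0 \left(-3\right)\right)^{2} + 36 \left(-137\right)}{2 + \left(3 + 0 \left(-3\right)\right)^{2} + 28 \left(-137\right)} + 20442} = \frac{1}{\frac{2 + \left(3 + 0\right)^{2} - 4932}{2 + \left(3 + 0\right)^{2} - 3836} + 20442} = \frac{1}{\frac{2 + 3^{2} - 4932}{2 + 3^{2} - 3836} + 20442} = \frac{1}{\frac{2 + 9 - 4932}{2 + 9 - 3836} + 20442} = \frac{1}{\frac{1}{-3825} \left(-4921\right) + 20442} = \frac{1}{\left(- \frac{1}{3825}\right) \left(-4921\right) + 20442} = \frac{1}{\frac{4921}{3825} + 20442} = \frac{1}{\frac{78195571}{3825}} = \frac{3825}{78195571}$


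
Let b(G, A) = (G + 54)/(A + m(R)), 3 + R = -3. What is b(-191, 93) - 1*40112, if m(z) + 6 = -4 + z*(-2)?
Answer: -3810777/95 ≈ -40113.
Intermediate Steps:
R = -6 (R = -3 - 3 = -6)
m(z) = -10 - 2*z (m(z) = -6 + (-4 + z*(-2)) = -6 + (-4 - 2*z) = -10 - 2*z)
b(G, A) = (54 + G)/(2 + A) (b(G, A) = (G + 54)/(A + (-10 - 2*(-6))) = (54 + G)/(A + (-10 + 12)) = (54 + G)/(A + 2) = (54 + G)/(2 + A))
b(-191, 93) - 1*40112 = (54 - 191)/(2 + 93) - 1*40112 = -137/95 - 40112 = -3810777/95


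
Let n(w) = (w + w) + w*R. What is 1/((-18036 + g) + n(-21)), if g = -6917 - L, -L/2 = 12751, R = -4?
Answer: 1/591 ≈ 0.0016920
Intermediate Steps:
n(w) = -2*w (n(w) = (w + w) + w*(-4) = 2*w - 4*w = -2*w)
L = -25502 (L = -2*12751 = -25502)
g = 18585 (g = -6917 - 1*(-25502) = -6917 + 25502 = 18585)
1/((-18036 + g) + n(-21)) = 1/((-18036 + 18585) - 2*(-21)) = 1/(549 + 42) = 1/591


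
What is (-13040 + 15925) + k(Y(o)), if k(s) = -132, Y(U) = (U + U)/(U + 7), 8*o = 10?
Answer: 2753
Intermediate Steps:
o = 5/4 (o = (⅛)*10 = 5/4 ≈ 1.2500)
Y(U) = 2*U/(7 + U) (Y(U) = (2*U)/(7 + U) = 2*U/(7 + U))
(-13040 + 15925) + k(Y(o)) = (-13040 + 15925) - 132 = 2885 - 132 = 2753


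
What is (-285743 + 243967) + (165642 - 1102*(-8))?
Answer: 132682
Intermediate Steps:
(-285743 + 243967) + (165642 - 1102*(-8)) = -41776 + (165642 - 1*(-8816)) = -41776 + (165642 + 8816) = -41776 + 174458 = 132682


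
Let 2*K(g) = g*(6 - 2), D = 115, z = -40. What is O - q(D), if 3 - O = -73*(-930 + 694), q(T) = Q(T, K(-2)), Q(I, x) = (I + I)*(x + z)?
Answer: -7105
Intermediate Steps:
K(g) = 2*g (K(g) = (g*(6 - 2))/2 = (g*4)/2 = (4*g)/2 = 2*g)
Q(I, x) = 2*I*(-40 + x) (Q(I, x) = (I + I)*(x - 40) = (2*I)*(-40 + x) = 2*I*(-40 + x))
q(T) = -88*T (q(T) = 2*T*(-40 + 2*(-2)) = 2*T*(-40 - 4) = 2*T*(-44) = -88*T)
O = -17225 (O = 3 - (-73)*(-930 + 694) = 3 - (-73)*(-236) = 3 - 1*17228 = 3 - 17228 = -17225)
O - q(D) = -17225 - (-88)*115 = -17225 - 1*(-10120) = -17225 + 10120 = -7105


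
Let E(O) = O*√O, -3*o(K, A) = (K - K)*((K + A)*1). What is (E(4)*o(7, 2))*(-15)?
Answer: 0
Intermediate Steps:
o(K, A) = 0 (o(K, A) = -(K - K)*(K + A)*1/3 = -0*(A + K)*1 = -0*(A + K) = -⅓*0 = 0)
E(O) = O^(3/2)
(E(4)*o(7, 2))*(-15) = (4^(3/2)*0)*(-15) = (8*0)*(-15) = 0*(-15) = 0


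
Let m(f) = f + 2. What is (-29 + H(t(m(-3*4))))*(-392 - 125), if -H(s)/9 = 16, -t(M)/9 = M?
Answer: 89441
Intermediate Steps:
m(f) = 2 + f
t(M) = -9*M
H(s) = -144 (H(s) = -9*16 = -144)
(-29 + H(t(m(-3*4))))*(-392 - 125) = (-29 - 144)*(-392 - 125) = -173*(-517) = 89441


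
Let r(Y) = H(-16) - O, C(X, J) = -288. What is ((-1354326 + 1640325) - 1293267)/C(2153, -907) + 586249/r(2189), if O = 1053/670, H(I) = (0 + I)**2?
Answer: 23735713433/4091208 ≈ 5801.6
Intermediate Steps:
H(I) = I**2
O = 1053/670 (O = 1053*(1/670) = 1053/670 ≈ 1.5716)
r(Y) = 170467/670 (r(Y) = (-16)**2 - 1*1053/670 = 256 - 1053/670 = 170467/670)
((-1354326 + 1640325) - 1293267)/C(2153, -907) + 586249/r(2189) = ((-1354326 + 1640325) - 1293267)/(-288) + 586249/(170467/670) = (285999 - 1293267)*(-1/288) + 586249*(670/170467) = -1007268*(-1/288) + 392786830/170467 = 83939/24 + 392786830/170467 = 23735713433/4091208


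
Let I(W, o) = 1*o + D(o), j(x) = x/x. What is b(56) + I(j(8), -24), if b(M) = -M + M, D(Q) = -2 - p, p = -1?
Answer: -25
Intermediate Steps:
D(Q) = -1 (D(Q) = -2 - 1*(-1) = -2 + 1 = -1)
j(x) = 1
I(W, o) = -1 + o (I(W, o) = 1*o - 1 = o - 1 = -1 + o)
b(M) = 0
b(56) + I(j(8), -24) = 0 + (-1 - 24) = 0 - 25 = -25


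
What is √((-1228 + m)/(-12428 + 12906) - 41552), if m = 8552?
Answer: I*√2372616574/239 ≈ 203.81*I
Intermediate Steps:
√((-1228 + m)/(-12428 + 12906) - 41552) = √((-1228 + 8552)/(-12428 + 12906) - 41552) = √(7324/478 - 41552) = √(7324*(1/478) - 41552) = √(3662/239 - 41552) = √(-9927266/239) = I*√2372616574/239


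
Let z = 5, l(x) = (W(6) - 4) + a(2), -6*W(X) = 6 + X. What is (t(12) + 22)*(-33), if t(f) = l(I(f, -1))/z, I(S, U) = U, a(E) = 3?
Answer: -3531/5 ≈ -706.20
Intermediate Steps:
W(X) = -1 - X/6 (W(X) = -(6 + X)/6 = -1 - X/6)
l(x) = -3 (l(x) = ((-1 - ⅙*6) - 4) + 3 = ((-1 - 1) - 4) + 3 = (-2 - 4) + 3 = -6 + 3 = -3)
t(f) = -⅗ (t(f) = -3/5 = -3*⅕ = -⅗)
(t(12) + 22)*(-33) = (-⅗ + 22)*(-33) = (107/5)*(-33) = -3531/5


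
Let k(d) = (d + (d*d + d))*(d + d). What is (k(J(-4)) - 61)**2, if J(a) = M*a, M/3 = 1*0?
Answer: 3721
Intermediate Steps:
M = 0 (M = 3*(1*0) = 3*0 = 0)
J(a) = 0 (J(a) = 0*a = 0)
k(d) = 2*d*(d**2 + 2*d) (k(d) = (d + (d**2 + d))*(2*d) = (d + (d + d**2))*(2*d) = (d**2 + 2*d)*(2*d) = 2*d*(d**2 + 2*d))
(k(J(-4)) - 61)**2 = (2*0**2*(2 + 0) - 61)**2 = (2*0*2 - 61)**2 = (0 - 61)**2 = (-61)**2 = 3721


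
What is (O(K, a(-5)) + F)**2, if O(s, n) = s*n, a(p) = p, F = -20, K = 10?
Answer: 4900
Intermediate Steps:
O(s, n) = n*s
(O(K, a(-5)) + F)**2 = (-5*10 - 20)**2 = (-50 - 20)**2 = (-70)**2 = 4900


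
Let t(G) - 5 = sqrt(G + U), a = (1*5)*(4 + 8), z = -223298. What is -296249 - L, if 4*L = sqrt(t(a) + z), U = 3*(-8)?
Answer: -296249 - I*sqrt(223287)/4 ≈ -2.9625e+5 - 118.13*I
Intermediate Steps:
a = 60 (a = 5*12 = 60)
U = -24
t(G) = 5 + sqrt(-24 + G) (t(G) = 5 + sqrt(G - 24) = 5 + sqrt(-24 + G))
L = I*sqrt(223287)/4 (L = sqrt((5 + sqrt(-24 + 60)) - 223298)/4 = sqrt((5 + sqrt(36)) - 223298)/4 = sqrt((5 + 6) - 223298)/4 = sqrt(11 - 223298)/4 = sqrt(-223287)/4 = (I*sqrt(223287))/4 = I*sqrt(223287)/4 ≈ 118.13*I)
-296249 - L = -296249 - I*sqrt(223287)/4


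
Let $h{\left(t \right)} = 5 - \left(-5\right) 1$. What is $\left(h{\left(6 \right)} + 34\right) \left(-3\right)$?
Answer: $-132$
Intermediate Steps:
$h{\left(t \right)} = 10$ ($h{\left(t \right)} = 5 - -5 = 5 + 5 = 10$)
$\left(h{\left(6 \right)} + 34\right) \left(-3\right) = \left(10 + 34\right) \left(-3\right) = 44 \left(-3\right) = -132$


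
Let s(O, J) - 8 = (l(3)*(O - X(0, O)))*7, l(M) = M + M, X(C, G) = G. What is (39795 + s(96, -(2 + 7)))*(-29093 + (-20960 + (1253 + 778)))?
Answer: -1911419666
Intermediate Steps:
l(M) = 2*M
s(O, J) = 8 (s(O, J) = 8 + ((2*3)*(O - O))*7 = 8 + (6*0)*7 = 8 + 0*7 = 8 + 0 = 8)
(39795 + s(96, -(2 + 7)))*(-29093 + (-20960 + (1253 + 778))) = (39795 + 8)*(-29093 + (-20960 + (1253 + 778))) = 39803*(-29093 + (-20960 + 2031)) = 39803*(-29093 - 18929) = 39803*(-48022) = -1911419666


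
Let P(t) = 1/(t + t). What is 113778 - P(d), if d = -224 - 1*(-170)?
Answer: 12288025/108 ≈ 1.1378e+5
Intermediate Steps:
d = -54 (d = -224 + 170 = -54)
P(t) = 1/(2*t)
113778 - P(d) = 113778 - 1/(2*(-54)) = 113778 - (-1)/(2*54) = 113778 - 1*(-1/108) = 113778 + 1/108 = 12288025/108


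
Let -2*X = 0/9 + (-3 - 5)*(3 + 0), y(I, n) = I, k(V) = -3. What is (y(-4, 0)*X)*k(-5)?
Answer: 144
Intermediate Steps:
X = 12 (X = -(0/9 + (-3 - 5)*(3 + 0))/2 = -(0*(⅑) - 8*3)/2 = -(0 - 24)/2 = -½*(-24) = 12)
(y(-4, 0)*X)*k(-5) = -4*12*(-3) = -48*(-3) = 144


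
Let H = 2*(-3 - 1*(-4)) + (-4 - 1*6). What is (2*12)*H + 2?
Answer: -190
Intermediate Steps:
H = -8 (H = 2*(-3 + 4) + (-4 - 6) = 2*1 - 10 = 2 - 10 = -8)
(2*12)*H + 2 = (2*12)*(-8) + 2 = 24*(-8) + 2 = -192 + 2 = -190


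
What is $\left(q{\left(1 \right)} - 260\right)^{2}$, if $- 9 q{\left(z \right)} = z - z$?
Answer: $67600$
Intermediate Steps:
$q{\left(z \right)} = 0$ ($q{\left(z \right)} = - \frac{z - z}{9} = \left(- \frac{1}{9}\right) 0 = 0$)
$\left(q{\left(1 \right)} - 260\right)^{2} = \left(0 - 260\right)^{2} = \left(-260\right)^{2} = 67600$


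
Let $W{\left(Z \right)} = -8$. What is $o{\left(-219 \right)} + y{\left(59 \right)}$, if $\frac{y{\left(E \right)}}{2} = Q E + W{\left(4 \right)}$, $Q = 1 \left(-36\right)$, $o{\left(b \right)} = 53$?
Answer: $-4211$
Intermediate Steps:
$Q = -36$
$y{\left(E \right)} = -16 - 72 E$ ($y{\left(E \right)} = 2 \left(- 36 E - 8\right) = 2 \left(-8 - 36 E\right) = -16 - 72 E$)
$o{\left(-219 \right)} + y{\left(59 \right)} = 53 - 4264 = -4211$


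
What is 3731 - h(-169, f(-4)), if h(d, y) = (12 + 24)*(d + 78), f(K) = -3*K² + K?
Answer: 7007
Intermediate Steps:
f(K) = K - 3*K²
h(d, y) = 2808 + 36*d (h(d, y) = 36*(78 + d) = 2808 + 36*d)
3731 - h(-169, f(-4)) = 3731 - (2808 + 36*(-169)) = 3731 - (2808 - 6084) = 3731 - 1*(-3276) = 3731 + 3276 = 7007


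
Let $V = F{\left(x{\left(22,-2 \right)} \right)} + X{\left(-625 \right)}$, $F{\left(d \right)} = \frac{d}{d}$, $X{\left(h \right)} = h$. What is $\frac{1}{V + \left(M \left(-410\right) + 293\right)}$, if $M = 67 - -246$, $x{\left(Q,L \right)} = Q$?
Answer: $- \frac{1}{128661} \approx -7.7724 \cdot 10^{-6}$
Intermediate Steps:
$M = 313$ ($M = 67 + 246 = 313$)
$F{\left(d \right)} = 1$
$V = -624$ ($V = 1 - 625 = -624$)
$\frac{1}{V + \left(M \left(-410\right) + 293\right)} = \frac{1}{-624 + \left(313 \left(-410\right) + 293\right)} = \frac{1}{-624 + \left(-128330 + 293\right)} = \frac{1}{-624 - 128037} = \frac{1}{-128661} = - \frac{1}{128661}$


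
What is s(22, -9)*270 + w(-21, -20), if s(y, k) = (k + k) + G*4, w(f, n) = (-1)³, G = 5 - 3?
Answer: -2701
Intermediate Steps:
G = 2
w(f, n) = -1
s(y, k) = 8 + 2*k (s(y, k) = (k + k) + 2*4 = 2*k + 8 = 8 + 2*k)
s(22, -9)*270 + w(-21, -20) = (8 + 2*(-9))*270 - 1 = (8 - 18)*270 - 1 = -10*270 - 1 = -2700 - 1 = -2701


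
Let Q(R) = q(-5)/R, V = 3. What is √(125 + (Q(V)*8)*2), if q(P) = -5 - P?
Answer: 5*√5 ≈ 11.180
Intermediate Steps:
Q(R) = 0 (Q(R) = (-5 - 1*(-5))/R = (-5 + 5)/R = 0/R = 0)
√(125 + (Q(V)*8)*2) = √(125 + (0*8)*2) = √(125 + 0*2) = √(125 + 0) = √125 = 5*√5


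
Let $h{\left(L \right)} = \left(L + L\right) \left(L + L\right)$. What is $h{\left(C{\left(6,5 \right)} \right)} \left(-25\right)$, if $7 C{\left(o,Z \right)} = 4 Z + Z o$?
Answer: $- \frac{250000}{49} \approx -5102.0$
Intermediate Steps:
$C{\left(o,Z \right)} = \frac{4 Z}{7} + \frac{Z o}{7}$ ($C{\left(o,Z \right)} = \frac{4 Z + Z o}{7} = \frac{4 Z}{7} + \frac{Z o}{7}$)
$h{\left(L \right)} = 4 L^{2}$ ($h{\left(L \right)} = 2 L 2 L = 4 L^{2}$)
$h{\left(C{\left(6,5 \right)} \right)} \left(-25\right) = 4 \left(\frac{1}{7} \cdot 5 \left(4 + 6\right)\right)^{2} \left(-25\right) = 4 \left(\frac{1}{7} \cdot 5 \cdot 10\right)^{2} \left(-25\right) = 4 \left(\frac{50}{7}\right)^{2} \left(-25\right) = 4 \cdot \frac{2500}{49} \left(-25\right) = \frac{10000}{49} \left(-25\right) = - \frac{250000}{49}$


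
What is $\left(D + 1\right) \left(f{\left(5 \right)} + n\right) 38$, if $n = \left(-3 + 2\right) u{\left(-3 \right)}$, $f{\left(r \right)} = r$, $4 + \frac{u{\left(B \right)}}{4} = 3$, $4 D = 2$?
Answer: $513$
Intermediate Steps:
$D = \frac{1}{2}$ ($D = \frac{1}{4} \cdot 2 = \frac{1}{2} \approx 0.5$)
$u{\left(B \right)} = -4$ ($u{\left(B \right)} = -16 + 4 \cdot 3 = -16 + 12 = -4$)
$n = 4$ ($n = \left(-3 + 2\right) \left(-4\right) = \left(-1\right) \left(-4\right) = 4$)
$\left(D + 1\right) \left(f{\left(5 \right)} + n\right) 38 = \left(\frac{1}{2} + 1\right) \left(5 + 4\right) 38 = \frac{3}{2} \cdot 9 \cdot 38 = \frac{27}{2} \cdot 38 = 513$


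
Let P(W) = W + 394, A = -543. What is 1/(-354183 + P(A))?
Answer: -1/354332 ≈ -2.8222e-6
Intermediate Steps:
P(W) = 394 + W
1/(-354183 + P(A)) = 1/(-354183 + (394 - 543)) = 1/(-354183 - 149) = 1/(-354332) = -1/354332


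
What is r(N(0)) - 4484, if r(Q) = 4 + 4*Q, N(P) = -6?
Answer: -4504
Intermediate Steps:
r(N(0)) - 4484 = (4 + 4*(-6)) - 4484 = (4 - 24) - 4484 = -20 - 4484 = -4504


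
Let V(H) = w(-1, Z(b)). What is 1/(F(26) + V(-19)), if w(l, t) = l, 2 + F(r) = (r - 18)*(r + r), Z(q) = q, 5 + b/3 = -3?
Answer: 1/413 ≈ 0.0024213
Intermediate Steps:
b = -24 (b = -15 + 3*(-3) = -15 - 9 = -24)
F(r) = -2 + 2*r*(-18 + r) (F(r) = -2 + (r - 18)*(r + r) = -2 + (-18 + r)*(2*r) = -2 + 2*r*(-18 + r))
V(H) = -1
1/(F(26) + V(-19)) = 1/((-2 - 36*26 + 2*26**2) - 1) = 1/((-2 - 936 + 2*676) - 1) = 1/((-2 - 936 + 1352) - 1) = 1/(414 - 1) = 1/413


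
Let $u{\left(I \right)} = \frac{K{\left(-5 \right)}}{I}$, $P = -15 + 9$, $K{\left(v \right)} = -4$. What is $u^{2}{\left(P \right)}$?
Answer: $\frac{4}{9} \approx 0.44444$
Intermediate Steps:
$P = -6$
$u{\left(I \right)} = - \frac{4}{I}$
$u^{2}{\left(P \right)} = \left(- \frac{4}{-6}\right)^{2} = \left(\left(-4\right) \left(- \frac{1}{6}\right)\right)^{2} = \left(\frac{2}{3}\right)^{2} = \frac{4}{9}$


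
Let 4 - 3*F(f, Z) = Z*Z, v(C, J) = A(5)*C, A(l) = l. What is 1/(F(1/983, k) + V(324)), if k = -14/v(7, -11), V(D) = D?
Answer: 25/8132 ≈ 0.0030743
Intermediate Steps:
v(C, J) = 5*C
k = -2/5 (k = -14/(5*7) = -14/35 = -14*1/35 = -2/5 ≈ -0.40000)
F(f, Z) = 4/3 - Z**2/3 (F(f, Z) = 4/3 - Z*Z/3 = 4/3 - Z**2/3)
1/(F(1/983, k) + V(324)) = 1/((4/3 - (-2/5)**2/3) + 324) = 1/((4/3 - 1/3*4/25) + 324) = 1/((4/3 - 4/75) + 324) = 1/(32/25 + 324) = 1/(8132/25) = 25/8132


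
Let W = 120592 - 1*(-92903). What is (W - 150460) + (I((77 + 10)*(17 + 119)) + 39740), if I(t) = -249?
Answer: 102526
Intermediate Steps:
W = 213495 (W = 120592 + 92903 = 213495)
(W - 150460) + (I((77 + 10)*(17 + 119)) + 39740) = (213495 - 150460) + (-249 + 39740) = 63035 + 39491 = 102526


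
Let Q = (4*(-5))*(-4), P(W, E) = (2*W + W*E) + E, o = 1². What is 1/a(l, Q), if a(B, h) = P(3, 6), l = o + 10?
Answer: 1/30 ≈ 0.033333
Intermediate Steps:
o = 1
P(W, E) = E + 2*W + E*W (P(W, E) = (2*W + E*W) + E = E + 2*W + E*W)
l = 11 (l = 1 + 10 = 11)
Q = 80 (Q = -20*(-4) = 80)
a(B, h) = 30 (a(B, h) = 6 + 2*3 + 6*3 = 6 + 6 + 18 = 30)
1/a(l, Q) = 1/30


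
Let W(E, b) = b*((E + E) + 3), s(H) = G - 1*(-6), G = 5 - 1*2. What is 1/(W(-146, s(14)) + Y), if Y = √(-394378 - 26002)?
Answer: -2601/7185581 - 2*I*√105095/7185581 ≈ -0.00036197 - 9.0232e-5*I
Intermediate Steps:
Y = 2*I*√105095 (Y = √(-420380) = 2*I*√105095 ≈ 648.37*I)
G = 3 (G = 5 - 2 = 3)
s(H) = 9 (s(H) = 3 - 1*(-6) = 3 + 6 = 9)
W(E, b) = b*(3 + 2*E) (W(E, b) = b*(2*E + 3) = b*(3 + 2*E))
1/(W(-146, s(14)) + Y) = 1/(9*(3 + 2*(-146)) + 2*I*√105095) = 1/(9*(3 - 292) + 2*I*√105095) = 1/(9*(-289) + 2*I*√105095) = 1/(-2601 + 2*I*√105095)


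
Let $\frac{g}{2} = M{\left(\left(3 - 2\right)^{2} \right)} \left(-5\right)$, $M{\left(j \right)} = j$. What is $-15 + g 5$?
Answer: $-65$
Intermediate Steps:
$g = -10$ ($g = 2 \left(3 - 2\right)^{2} \left(-5\right) = 2 \cdot 1^{2} \left(-5\right) = 2 \cdot 1 \left(-5\right) = 2 \left(-5\right) = -10$)
$-15 + g 5 = -15 - 50 = -65$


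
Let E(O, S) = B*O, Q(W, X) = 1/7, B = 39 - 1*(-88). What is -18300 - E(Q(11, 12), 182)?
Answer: -128227/7 ≈ -18318.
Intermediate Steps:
B = 127 (B = 39 + 88 = 127)
Q(W, X) = ⅐
E(O, S) = 127*O
-18300 - E(Q(11, 12), 182) = -18300 - 127/7 = -128227/7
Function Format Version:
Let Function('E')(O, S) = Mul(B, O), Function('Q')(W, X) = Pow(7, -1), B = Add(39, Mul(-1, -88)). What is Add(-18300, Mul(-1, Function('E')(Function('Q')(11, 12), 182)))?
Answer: Rational(-128227, 7) ≈ -18318.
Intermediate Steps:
B = 127 (B = Add(39, 88) = 127)
Function('Q')(W, X) = Rational(1, 7)
Function('E')(O, S) = Mul(127, O)
Add(-18300, Mul(-1, Function('E')(Function('Q')(11, 12), 182))) = Add(-18300, Mul(-1, Mul(127, Rational(1, 7)))) = Add(-18300, Mul(-1, Rational(127, 7))) = Add(-18300, Rational(-127, 7)) = Rational(-128227, 7)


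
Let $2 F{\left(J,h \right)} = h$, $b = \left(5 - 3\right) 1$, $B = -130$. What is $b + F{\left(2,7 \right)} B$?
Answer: $-453$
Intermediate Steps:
$b = 2$ ($b = 2 \cdot 1 = 2$)
$F{\left(J,h \right)} = \frac{h}{2}$
$b + F{\left(2,7 \right)} B = 2 + \frac{1}{2} \cdot 7 \left(-130\right) = 2 + \frac{7}{2} \left(-130\right) = 2 - 455 = -453$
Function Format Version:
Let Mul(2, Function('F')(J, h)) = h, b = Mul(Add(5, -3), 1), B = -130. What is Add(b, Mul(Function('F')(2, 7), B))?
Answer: -453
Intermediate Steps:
b = 2 (b = Mul(2, 1) = 2)
Function('F')(J, h) = Mul(Rational(1, 2), h)
Add(b, Mul(Function('F')(2, 7), B)) = Add(2, Mul(Mul(Rational(1, 2), 7), -130)) = Add(2, Mul(Rational(7, 2), -130)) = Add(2, -455) = -453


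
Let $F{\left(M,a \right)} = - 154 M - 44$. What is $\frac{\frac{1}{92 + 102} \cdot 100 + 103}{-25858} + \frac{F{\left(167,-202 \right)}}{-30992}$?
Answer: $\frac{16076431885}{19433735048} \approx 0.82724$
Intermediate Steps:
$F{\left(M,a \right)} = -44 - 154 M$
$\frac{\frac{1}{92 + 102} \cdot 100 + 103}{-25858} + \frac{F{\left(167,-202 \right)}}{-30992} = \frac{\frac{1}{92 + 102} \cdot 100 + 103}{-25858} + \frac{-44 - 25718}{-30992} = \left(\frac{1}{194} \cdot 100 + 103\right) \left(- \frac{1}{25858}\right) + \left(-44 - 25718\right) \left(- \frac{1}{30992}\right) = \left(\frac{1}{194} \cdot 100 + 103\right) \left(- \frac{1}{25858}\right) - - \frac{12881}{15496} = \left(\frac{50}{97} + 103\right) \left(- \frac{1}{25858}\right) + \frac{12881}{15496} = \frac{10041}{97} \left(- \frac{1}{25858}\right) + \frac{12881}{15496} = - \frac{10041}{2508226} + \frac{12881}{15496} = \frac{16076431885}{19433735048}$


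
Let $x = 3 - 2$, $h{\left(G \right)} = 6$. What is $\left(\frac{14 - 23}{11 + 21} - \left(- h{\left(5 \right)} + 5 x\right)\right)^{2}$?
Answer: $\frac{529}{1024} \approx 0.5166$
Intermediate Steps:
$x = 1$ ($x = 3 - 2 = 1$)
$\left(\frac{14 - 23}{11 + 21} - \left(- h{\left(5 \right)} + 5 x\right)\right)^{2} = \left(\frac{14 - 23}{11 + 21} + \left(\left(-5\right) 1 + 6\right)\right)^{2} = \left(- \frac{9}{32} + \left(-5 + 6\right)\right)^{2} = \left(\left(-9\right) \frac{1}{32} + 1\right)^{2} = \left(- \frac{9}{32} + 1\right)^{2} = \left(\frac{23}{32}\right)^{2} = \frac{529}{1024}$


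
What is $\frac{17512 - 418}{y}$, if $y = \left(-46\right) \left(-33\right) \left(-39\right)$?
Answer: $- \frac{259}{897} \approx -0.28874$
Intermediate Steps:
$y = -59202$ ($y = 1518 \left(-39\right) = -59202$)
$\frac{17512 - 418}{y} = \frac{17512 - 418}{-59202} = 17094 \left(- \frac{1}{59202}\right) = - \frac{259}{897}$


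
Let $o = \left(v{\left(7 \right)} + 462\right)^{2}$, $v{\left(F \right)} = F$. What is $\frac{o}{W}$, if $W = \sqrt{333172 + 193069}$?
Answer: $\frac{219961 \sqrt{526241}}{526241} \approx 303.22$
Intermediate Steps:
$W = \sqrt{526241} \approx 725.42$
$o = 219961$ ($o = \left(7 + 462\right)^{2} = 469^{2} = 219961$)
$\frac{o}{W} = \frac{219961}{\sqrt{526241}} = 219961 \frac{\sqrt{526241}}{526241} = \frac{219961 \sqrt{526241}}{526241}$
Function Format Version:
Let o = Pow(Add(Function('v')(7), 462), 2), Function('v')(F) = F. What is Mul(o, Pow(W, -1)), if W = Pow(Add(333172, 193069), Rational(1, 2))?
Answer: Mul(Rational(219961, 526241), Pow(526241, Rational(1, 2))) ≈ 303.22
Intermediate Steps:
W = Pow(526241, Rational(1, 2)) ≈ 725.42
o = 219961 (o = Pow(Add(7, 462), 2) = Pow(469, 2) = 219961)
Mul(o, Pow(W, -1)) = Mul(219961, Pow(Pow(526241, Rational(1, 2)), -1)) = Mul(219961, Mul(Rational(1, 526241), Pow(526241, Rational(1, 2)))) = Mul(Rational(219961, 526241), Pow(526241, Rational(1, 2)))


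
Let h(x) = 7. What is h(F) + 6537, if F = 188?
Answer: 6544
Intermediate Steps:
h(F) + 6537 = 7 + 6537 = 6544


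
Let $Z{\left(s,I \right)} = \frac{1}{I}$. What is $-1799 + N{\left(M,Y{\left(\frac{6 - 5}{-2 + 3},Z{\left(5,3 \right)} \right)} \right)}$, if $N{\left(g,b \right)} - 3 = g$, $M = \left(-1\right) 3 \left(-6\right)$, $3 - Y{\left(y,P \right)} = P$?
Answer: $-1778$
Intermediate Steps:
$Y{\left(y,P \right)} = 3 - P$
$M = 18$ ($M = \left(-3\right) \left(-6\right) = 18$)
$N{\left(g,b \right)} = 3 + g$
$-1799 + N{\left(M,Y{\left(\frac{6 - 5}{-2 + 3},Z{\left(5,3 \right)} \right)} \right)} = -1799 + \left(3 + 18\right) = -1799 + 21 = -1778$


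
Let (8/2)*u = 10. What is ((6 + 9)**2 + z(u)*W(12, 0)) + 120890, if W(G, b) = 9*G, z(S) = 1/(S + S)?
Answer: 605683/5 ≈ 1.2114e+5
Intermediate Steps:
u = 5/2 (u = (1/4)*10 = 5/2 ≈ 2.5000)
z(S) = 1/(2*S)
((6 + 9)**2 + z(u)*W(12, 0)) + 120890 = ((6 + 9)**2 + (1/(2*(5/2)))*(9*12)) + 120890 = (15**2 + ((1/2)*(2/5))*108) + 120890 = (225 + (1/5)*108) + 120890 = (225 + 108/5) + 120890 = 1233/5 + 120890 = 605683/5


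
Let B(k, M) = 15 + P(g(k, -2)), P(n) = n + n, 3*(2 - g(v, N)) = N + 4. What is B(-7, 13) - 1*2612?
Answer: -7783/3 ≈ -2594.3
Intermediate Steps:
g(v, N) = 2/3 - N/3 (g(v, N) = 2 - (N + 4)/3 = 2 - (4 + N)/3 = 2 + (-4/3 - N/3) = 2/3 - N/3)
P(n) = 2*n
B(k, M) = 53/3 (B(k, M) = 15 + 2*(2/3 - 1/3*(-2)) = 15 + 2*(2/3 + 2/3) = 15 + 2*(4/3) = 15 + 8/3 = 53/3)
B(-7, 13) - 1*2612 = 53/3 - 1*2612 = 53/3 - 2612 = -7783/3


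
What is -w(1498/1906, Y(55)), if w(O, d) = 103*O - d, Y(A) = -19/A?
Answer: -4261192/52415 ≈ -81.297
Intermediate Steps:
w(O, d) = -d + 103*O
-w(1498/1906, Y(55)) = -(-(-19)/55 + 103*(1498/1906)) = -(-(-19)/55 + 103*(1498*(1/1906))) = -(-1*(-19/55) + 103*(749/953)) = -(19/55 + 77147/953) = -1*4261192/52415 = -4261192/52415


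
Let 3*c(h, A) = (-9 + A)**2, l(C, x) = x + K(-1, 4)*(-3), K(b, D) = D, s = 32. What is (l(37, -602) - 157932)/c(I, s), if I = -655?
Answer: -475638/529 ≈ -899.13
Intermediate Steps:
l(C, x) = -12 + x (l(C, x) = x + 4*(-3) = x - 12 = -12 + x)
c(h, A) = (-9 + A)**2/3
(l(37, -602) - 157932)/c(I, s) = ((-12 - 602) - 157932)/(((-9 + 32)**2/3)) = (-614 - 157932)/(((1/3)*23**2)) = -158546/((1/3)*529) = -158546/529/3 = -158546*3/529 = -475638/529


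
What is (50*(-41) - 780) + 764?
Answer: -2066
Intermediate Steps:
(50*(-41) - 780) + 764 = (-2050 - 780) + 764 = -2830 + 764 = -2066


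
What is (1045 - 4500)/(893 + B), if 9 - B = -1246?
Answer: -3455/2148 ≈ -1.6085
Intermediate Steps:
B = 1255 (B = 9 - 1*(-1246) = 9 + 1246 = 1255)
(1045 - 4500)/(893 + B) = (1045 - 4500)/(893 + 1255) = -3455/2148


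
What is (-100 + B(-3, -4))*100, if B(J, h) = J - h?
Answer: -9900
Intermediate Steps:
(-100 + B(-3, -4))*100 = (-100 + (-3 - 1*(-4)))*100 = (-100 + (-3 + 4))*100 = (-100 + 1)*100 = -99*100 = -9900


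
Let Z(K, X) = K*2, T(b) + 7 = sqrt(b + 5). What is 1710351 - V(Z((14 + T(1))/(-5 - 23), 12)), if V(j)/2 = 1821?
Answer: 1706709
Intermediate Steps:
T(b) = -7 + sqrt(5 + b) (T(b) = -7 + sqrt(b + 5) = -7 + sqrt(5 + b))
Z(K, X) = 2*K
V(j) = 3642 (V(j) = 2*1821 = 3642)
1710351 - V(Z((14 + T(1))/(-5 - 23), 12)) = 1710351 - 1*3642 = 1710351 - 3642 = 1706709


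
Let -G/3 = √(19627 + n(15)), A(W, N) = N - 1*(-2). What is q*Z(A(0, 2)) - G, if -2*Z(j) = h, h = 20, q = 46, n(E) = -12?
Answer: -460 + 3*√19615 ≈ -39.839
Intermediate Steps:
A(W, N) = 2 + N (A(W, N) = N + 2 = 2 + N)
Z(j) = -10 (Z(j) = -½*20 = -10)
G = -3*√19615 (G = -3*√(19627 - 12) = -3*√19615 ≈ -420.16)
q*Z(A(0, 2)) - G = 46*(-10) - (-3)*√19615 = -460 + 3*√19615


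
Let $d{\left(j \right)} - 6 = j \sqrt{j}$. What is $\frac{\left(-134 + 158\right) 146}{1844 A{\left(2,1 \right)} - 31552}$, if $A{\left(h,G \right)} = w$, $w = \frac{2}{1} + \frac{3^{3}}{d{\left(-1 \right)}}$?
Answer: $- \frac{659920}{3744399} - \frac{134612 i}{11233197} \approx -0.17624 - 0.011983 i$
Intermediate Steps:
$d{\left(j \right)} = 6 + j^{\frac{3}{2}}$ ($d{\left(j \right)} = 6 + j \sqrt{j} = 6 + j^{\frac{3}{2}}$)
$w = 2 + \frac{27 \left(6 + i\right)}{37}$ ($w = \frac{2}{1} + \frac{3^{3}}{6 + \left(-1\right)^{\frac{3}{2}}} = 2 \cdot 1 + \frac{27}{6 - i} = 2 + 27 \frac{6 + i}{37} = 2 + \frac{27 \left(6 + i\right)}{37} \approx 6.3784 + 0.72973 i$)
$A{\left(h,G \right)} = \frac{236}{37} + \frac{27 i}{37}$
$\frac{\left(-134 + 158\right) 146}{1844 A{\left(2,1 \right)} - 31552} = \frac{\left(-134 + 158\right) 146}{1844 \left(\frac{236}{37} + \frac{27 i}{37}\right) - 31552} = \frac{24 \cdot 146}{\left(\frac{435184}{37} + \frac{49788 i}{37}\right) - 31552} = \frac{3504}{- \frac{732240}{37} + \frac{49788 i}{37}} = 3504 \frac{37 \left(- \frac{732240}{37} - \frac{49788 i}{37}\right)}{14558223312} = \frac{2701 \left(- \frac{732240}{37} - \frac{49788 i}{37}\right)}{303296319}$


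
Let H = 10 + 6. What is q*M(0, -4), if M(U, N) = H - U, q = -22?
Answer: -352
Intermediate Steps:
H = 16
M(U, N) = 16 - U
q*M(0, -4) = -22*(16 - 1*0) = -22*(16 + 0) = -22*16 = -352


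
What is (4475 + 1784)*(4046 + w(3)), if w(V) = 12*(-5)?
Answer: 24948374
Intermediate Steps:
w(V) = -60
(4475 + 1784)*(4046 + w(3)) = (4475 + 1784)*(4046 - 60) = 6259*3986 = 24948374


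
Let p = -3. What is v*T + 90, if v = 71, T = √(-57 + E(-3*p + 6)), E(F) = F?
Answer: 90 + 71*I*√42 ≈ 90.0 + 460.13*I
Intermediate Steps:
T = I*√42 (T = √(-57 + (-3*(-3) + 6)) = √(-57 + (9 + 6)) = √(-57 + 15) = √(-42) = I*√42 ≈ 6.4807*I)
v*T + 90 = 71*(I*√42) + 90 = 71*I*√42 + 90 = 90 + 71*I*√42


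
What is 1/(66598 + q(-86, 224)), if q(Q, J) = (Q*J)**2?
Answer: 1/371168294 ≈ 2.6942e-9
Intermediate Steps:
q(Q, J) = J**2*Q**2 (q(Q, J) = (J*Q)**2 = J**2*Q**2)
1/(66598 + q(-86, 224)) = 1/(66598 + 224**2*(-86)**2) = 1/(66598 + 50176*7396) = 1/(66598 + 371101696) = 1/371168294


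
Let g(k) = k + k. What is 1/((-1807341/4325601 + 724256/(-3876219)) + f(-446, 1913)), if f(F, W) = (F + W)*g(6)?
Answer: 5588992260873/98385240263074447 ≈ 5.6807e-5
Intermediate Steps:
g(k) = 2*k
f(F, W) = 12*F + 12*W (f(F, W) = (F + W)*(2*6) = (F + W)*12 = 12*F + 12*W)
1/((-1807341/4325601 + 724256/(-3876219)) + f(-446, 1913)) = 1/((-1807341/4325601 + 724256/(-3876219)) + (12*(-446) + 12*1913)) = 1/((-1807341*1/4325601 + 724256*(-1/3876219)) + (-5352 + 22956)) = 1/((-602447/1441867 - 724256/3876219) + 17604) = 1/(-3379497333845/5588992260873 + 17604) = 1/(98385240263074447/5588992260873) = 5588992260873/98385240263074447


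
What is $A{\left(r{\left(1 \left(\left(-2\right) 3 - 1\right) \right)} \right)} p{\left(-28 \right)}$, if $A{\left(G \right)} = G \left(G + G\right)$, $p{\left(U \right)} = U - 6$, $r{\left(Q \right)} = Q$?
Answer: $-3332$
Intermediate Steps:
$p{\left(U \right)} = -6 + U$
$A{\left(G \right)} = 2 G^{2}$ ($A{\left(G \right)} = G 2 G = 2 G^{2}$)
$A{\left(r{\left(1 \left(\left(-2\right) 3 - 1\right) \right)} \right)} p{\left(-28 \right)} = 2 \left(1 \left(\left(-2\right) 3 - 1\right)\right)^{2} \left(-6 - 28\right) = 2 \left(1 \left(-6 - 1\right)\right)^{2} \left(-34\right) = 2 \left(1 \left(-7\right)\right)^{2} \left(-34\right) = 2 \left(-7\right)^{2} \left(-34\right) = 2 \cdot 49 \left(-34\right) = 98 \left(-34\right) = -3332$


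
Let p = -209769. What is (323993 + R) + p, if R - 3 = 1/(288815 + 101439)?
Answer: 44577543659/390254 ≈ 1.1423e+5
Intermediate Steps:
R = 1170763/390254 (R = 3 + 1/(288815 + 101439) = 3 + 1/390254 = 1170763/390254 ≈ 3.0000)
(323993 + R) + p = (323993 + 1170763/390254) - 209769 = 126440734985/390254 - 209769 = 44577543659/390254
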